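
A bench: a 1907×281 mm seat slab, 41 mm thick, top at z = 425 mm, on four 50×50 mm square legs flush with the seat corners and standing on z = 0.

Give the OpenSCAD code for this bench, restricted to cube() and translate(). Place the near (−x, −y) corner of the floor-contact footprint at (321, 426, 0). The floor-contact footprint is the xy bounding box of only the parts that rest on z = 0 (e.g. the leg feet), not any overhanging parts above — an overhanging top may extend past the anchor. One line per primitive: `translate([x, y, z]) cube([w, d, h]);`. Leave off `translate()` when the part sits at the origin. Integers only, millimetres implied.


translate([321, 426, 384]) cube([1907, 281, 41]);
translate([321, 426, 0]) cube([50, 50, 384]);
translate([321, 657, 0]) cube([50, 50, 384]);
translate([2178, 426, 0]) cube([50, 50, 384]);
translate([2178, 657, 0]) cube([50, 50, 384]);


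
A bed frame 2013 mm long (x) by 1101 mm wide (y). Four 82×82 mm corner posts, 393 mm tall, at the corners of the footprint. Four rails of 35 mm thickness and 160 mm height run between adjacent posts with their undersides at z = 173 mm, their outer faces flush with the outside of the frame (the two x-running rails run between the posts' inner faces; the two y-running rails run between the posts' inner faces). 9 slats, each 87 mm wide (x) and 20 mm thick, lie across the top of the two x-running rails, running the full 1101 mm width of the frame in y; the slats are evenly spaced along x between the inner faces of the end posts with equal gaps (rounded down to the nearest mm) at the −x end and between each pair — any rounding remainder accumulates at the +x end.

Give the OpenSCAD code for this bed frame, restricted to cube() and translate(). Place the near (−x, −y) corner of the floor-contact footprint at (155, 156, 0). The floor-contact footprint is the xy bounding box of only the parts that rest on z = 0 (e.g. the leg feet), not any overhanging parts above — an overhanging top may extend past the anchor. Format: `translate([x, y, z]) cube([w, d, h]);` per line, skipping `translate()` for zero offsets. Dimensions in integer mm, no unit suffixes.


// slat z = rail_z + rail_h = 173 + 160 = 333
// slat gap = ⌊(1849 − 9·87) / 10⌋ = 106
translate([155, 156, 0]) cube([82, 82, 393]);
translate([155, 1175, 0]) cube([82, 82, 393]);
translate([2086, 156, 0]) cube([82, 82, 393]);
translate([2086, 1175, 0]) cube([82, 82, 393]);
translate([237, 156, 173]) cube([1849, 35, 160]);
translate([237, 1222, 173]) cube([1849, 35, 160]);
translate([155, 238, 173]) cube([35, 937, 160]);
translate([2133, 238, 173]) cube([35, 937, 160]);
translate([343, 156, 333]) cube([87, 1101, 20]);
translate([536, 156, 333]) cube([87, 1101, 20]);
translate([729, 156, 333]) cube([87, 1101, 20]);
translate([922, 156, 333]) cube([87, 1101, 20]);
translate([1115, 156, 333]) cube([87, 1101, 20]);
translate([1308, 156, 333]) cube([87, 1101, 20]);
translate([1501, 156, 333]) cube([87, 1101, 20]);
translate([1694, 156, 333]) cube([87, 1101, 20]);
translate([1887, 156, 333]) cube([87, 1101, 20]);


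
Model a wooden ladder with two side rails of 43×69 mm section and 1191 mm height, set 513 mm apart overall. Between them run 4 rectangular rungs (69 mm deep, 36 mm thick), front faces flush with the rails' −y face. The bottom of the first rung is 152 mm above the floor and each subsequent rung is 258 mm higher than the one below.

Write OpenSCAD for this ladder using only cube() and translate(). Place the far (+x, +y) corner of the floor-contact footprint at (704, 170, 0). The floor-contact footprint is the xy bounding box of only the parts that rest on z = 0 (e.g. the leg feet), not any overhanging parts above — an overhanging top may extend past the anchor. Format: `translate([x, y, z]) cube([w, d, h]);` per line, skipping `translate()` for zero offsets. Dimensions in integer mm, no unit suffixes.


translate([191, 101, 0]) cube([43, 69, 1191]);
translate([661, 101, 0]) cube([43, 69, 1191]);
translate([234, 101, 152]) cube([427, 69, 36]);
translate([234, 101, 410]) cube([427, 69, 36]);
translate([234, 101, 668]) cube([427, 69, 36]);
translate([234, 101, 926]) cube([427, 69, 36]);


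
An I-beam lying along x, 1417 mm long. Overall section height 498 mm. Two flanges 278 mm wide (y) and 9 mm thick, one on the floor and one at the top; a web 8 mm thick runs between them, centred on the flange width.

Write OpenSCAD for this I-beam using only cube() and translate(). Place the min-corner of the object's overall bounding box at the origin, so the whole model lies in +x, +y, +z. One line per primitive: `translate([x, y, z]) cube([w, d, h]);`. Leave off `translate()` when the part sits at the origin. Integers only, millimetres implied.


cube([1417, 278, 9]);
translate([0, 135, 9]) cube([1417, 8, 480]);
translate([0, 0, 489]) cube([1417, 278, 9]);


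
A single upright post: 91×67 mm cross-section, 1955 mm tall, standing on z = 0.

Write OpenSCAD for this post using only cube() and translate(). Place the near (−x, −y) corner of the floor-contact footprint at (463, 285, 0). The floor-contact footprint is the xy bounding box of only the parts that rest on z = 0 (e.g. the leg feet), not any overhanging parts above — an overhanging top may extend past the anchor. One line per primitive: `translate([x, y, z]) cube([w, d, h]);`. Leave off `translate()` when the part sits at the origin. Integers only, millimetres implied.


translate([463, 285, 0]) cube([91, 67, 1955]);


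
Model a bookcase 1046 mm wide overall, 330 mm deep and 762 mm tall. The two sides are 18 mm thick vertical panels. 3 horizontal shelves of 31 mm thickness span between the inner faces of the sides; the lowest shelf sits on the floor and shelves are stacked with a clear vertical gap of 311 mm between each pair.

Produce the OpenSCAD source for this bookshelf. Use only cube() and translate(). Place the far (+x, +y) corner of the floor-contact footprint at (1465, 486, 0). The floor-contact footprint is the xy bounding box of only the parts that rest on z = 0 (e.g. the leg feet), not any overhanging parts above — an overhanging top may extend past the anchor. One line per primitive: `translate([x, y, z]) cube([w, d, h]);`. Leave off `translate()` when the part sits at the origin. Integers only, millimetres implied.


translate([419, 156, 0]) cube([18, 330, 762]);
translate([1447, 156, 0]) cube([18, 330, 762]);
translate([437, 156, 0]) cube([1010, 330, 31]);
translate([437, 156, 342]) cube([1010, 330, 31]);
translate([437, 156, 684]) cube([1010, 330, 31]);


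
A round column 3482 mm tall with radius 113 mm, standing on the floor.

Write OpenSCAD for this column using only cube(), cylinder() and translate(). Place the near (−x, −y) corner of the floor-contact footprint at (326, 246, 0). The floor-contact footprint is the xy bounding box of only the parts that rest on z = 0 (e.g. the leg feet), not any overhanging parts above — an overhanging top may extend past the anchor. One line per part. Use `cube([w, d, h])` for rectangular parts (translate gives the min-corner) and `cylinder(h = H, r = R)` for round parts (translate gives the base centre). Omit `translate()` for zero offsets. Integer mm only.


translate([439, 359, 0]) cylinder(h = 3482, r = 113);


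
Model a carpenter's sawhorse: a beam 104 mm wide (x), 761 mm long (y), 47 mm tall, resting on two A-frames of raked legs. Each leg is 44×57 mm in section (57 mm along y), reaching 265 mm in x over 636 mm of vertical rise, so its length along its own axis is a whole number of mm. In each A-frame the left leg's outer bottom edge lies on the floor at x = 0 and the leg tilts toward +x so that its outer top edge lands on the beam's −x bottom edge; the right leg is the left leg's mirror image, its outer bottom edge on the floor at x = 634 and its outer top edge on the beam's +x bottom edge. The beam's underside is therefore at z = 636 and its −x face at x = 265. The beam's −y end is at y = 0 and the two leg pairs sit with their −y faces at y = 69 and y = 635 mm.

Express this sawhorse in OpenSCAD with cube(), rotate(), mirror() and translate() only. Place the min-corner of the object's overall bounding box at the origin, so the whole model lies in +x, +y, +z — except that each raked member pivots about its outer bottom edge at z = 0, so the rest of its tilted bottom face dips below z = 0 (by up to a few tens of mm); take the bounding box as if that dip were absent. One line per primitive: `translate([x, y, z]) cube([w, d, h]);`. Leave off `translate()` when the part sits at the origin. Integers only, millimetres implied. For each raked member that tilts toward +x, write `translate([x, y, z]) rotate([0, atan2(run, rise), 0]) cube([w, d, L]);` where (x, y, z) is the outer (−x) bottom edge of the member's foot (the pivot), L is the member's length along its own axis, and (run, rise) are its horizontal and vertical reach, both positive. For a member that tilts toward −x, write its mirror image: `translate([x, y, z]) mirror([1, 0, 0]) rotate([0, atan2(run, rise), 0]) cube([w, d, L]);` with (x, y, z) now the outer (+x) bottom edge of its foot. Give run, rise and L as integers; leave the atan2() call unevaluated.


translate([265, 0, 636]) cube([104, 761, 47]);
translate([0, 69, 0]) rotate([0, atan2(265, 636), 0]) cube([44, 57, 689]);
translate([634, 69, 0]) mirror([1, 0, 0]) rotate([0, atan2(265, 636), 0]) cube([44, 57, 689]);
translate([0, 635, 0]) rotate([0, atan2(265, 636), 0]) cube([44, 57, 689]);
translate([634, 635, 0]) mirror([1, 0, 0]) rotate([0, atan2(265, 636), 0]) cube([44, 57, 689]);


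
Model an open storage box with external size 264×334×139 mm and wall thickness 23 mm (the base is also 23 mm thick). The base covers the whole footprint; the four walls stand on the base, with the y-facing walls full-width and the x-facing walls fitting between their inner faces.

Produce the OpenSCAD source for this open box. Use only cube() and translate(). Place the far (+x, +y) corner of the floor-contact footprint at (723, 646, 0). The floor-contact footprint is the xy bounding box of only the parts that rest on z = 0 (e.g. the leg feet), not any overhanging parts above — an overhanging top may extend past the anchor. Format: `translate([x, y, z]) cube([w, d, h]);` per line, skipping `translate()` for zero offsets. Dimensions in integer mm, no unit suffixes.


translate([459, 312, 0]) cube([264, 334, 23]);
translate([459, 312, 23]) cube([264, 23, 116]);
translate([459, 623, 23]) cube([264, 23, 116]);
translate([459, 335, 23]) cube([23, 288, 116]);
translate([700, 335, 23]) cube([23, 288, 116]);


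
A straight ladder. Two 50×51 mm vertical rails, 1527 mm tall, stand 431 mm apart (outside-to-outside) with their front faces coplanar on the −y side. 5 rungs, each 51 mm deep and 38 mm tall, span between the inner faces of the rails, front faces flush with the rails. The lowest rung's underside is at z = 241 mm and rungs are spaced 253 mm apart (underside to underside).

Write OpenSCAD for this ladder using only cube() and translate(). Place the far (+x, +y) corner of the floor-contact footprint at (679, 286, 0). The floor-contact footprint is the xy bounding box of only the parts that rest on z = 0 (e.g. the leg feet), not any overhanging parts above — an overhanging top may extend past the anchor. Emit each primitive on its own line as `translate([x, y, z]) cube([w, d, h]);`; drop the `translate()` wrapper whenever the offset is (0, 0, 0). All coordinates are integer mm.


// rung span = 431 - 2*50 = 331
// rung[k] z = 241 + k*253
translate([248, 235, 0]) cube([50, 51, 1527]);
translate([629, 235, 0]) cube([50, 51, 1527]);
translate([298, 235, 241]) cube([331, 51, 38]);
translate([298, 235, 494]) cube([331, 51, 38]);
translate([298, 235, 747]) cube([331, 51, 38]);
translate([298, 235, 1000]) cube([331, 51, 38]);
translate([298, 235, 1253]) cube([331, 51, 38]);


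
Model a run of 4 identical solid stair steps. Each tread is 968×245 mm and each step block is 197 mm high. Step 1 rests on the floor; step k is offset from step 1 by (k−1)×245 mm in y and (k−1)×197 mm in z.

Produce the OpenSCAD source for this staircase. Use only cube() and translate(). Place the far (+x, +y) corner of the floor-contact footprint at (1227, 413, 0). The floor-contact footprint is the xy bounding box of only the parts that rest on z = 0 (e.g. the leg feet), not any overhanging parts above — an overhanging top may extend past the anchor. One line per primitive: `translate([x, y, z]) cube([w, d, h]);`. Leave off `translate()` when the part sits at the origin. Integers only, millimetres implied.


translate([259, 168, 0]) cube([968, 245, 197]);
translate([259, 413, 197]) cube([968, 245, 197]);
translate([259, 658, 394]) cube([968, 245, 197]);
translate([259, 903, 591]) cube([968, 245, 197]);


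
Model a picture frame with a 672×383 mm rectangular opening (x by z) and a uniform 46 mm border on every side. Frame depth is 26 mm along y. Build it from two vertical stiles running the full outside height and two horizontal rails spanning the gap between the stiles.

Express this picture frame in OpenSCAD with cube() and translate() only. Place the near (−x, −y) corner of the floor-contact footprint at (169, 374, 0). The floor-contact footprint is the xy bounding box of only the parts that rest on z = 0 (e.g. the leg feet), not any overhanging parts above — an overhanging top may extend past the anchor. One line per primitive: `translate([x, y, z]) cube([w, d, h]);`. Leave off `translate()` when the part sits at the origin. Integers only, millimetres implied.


translate([169, 374, 0]) cube([46, 26, 475]);
translate([887, 374, 0]) cube([46, 26, 475]);
translate([215, 374, 0]) cube([672, 26, 46]);
translate([215, 374, 429]) cube([672, 26, 46]);


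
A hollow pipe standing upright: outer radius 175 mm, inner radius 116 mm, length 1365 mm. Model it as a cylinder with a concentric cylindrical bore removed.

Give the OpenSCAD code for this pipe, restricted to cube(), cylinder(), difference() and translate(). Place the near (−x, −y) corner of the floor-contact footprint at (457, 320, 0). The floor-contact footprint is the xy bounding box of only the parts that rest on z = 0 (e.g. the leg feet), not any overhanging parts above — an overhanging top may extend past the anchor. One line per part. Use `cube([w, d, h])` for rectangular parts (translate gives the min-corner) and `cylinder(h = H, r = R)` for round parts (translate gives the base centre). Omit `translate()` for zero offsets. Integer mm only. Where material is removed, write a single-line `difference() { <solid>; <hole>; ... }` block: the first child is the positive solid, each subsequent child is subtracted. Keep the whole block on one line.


difference() { translate([632, 495, 0]) cylinder(h = 1365, r = 175); translate([632, 495, 0]) cylinder(h = 1365, r = 116); }


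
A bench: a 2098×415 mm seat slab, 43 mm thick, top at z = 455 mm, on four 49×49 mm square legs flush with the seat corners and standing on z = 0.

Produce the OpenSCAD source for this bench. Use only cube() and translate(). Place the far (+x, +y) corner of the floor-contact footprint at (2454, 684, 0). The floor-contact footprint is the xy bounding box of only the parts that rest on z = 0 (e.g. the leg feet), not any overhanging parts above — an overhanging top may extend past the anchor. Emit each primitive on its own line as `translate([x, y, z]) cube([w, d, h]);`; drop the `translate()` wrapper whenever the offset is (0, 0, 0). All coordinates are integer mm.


// leg_h = 455 − 43 = 412
translate([356, 269, 412]) cube([2098, 415, 43]);
translate([356, 269, 0]) cube([49, 49, 412]);
translate([356, 635, 0]) cube([49, 49, 412]);
translate([2405, 269, 0]) cube([49, 49, 412]);
translate([2405, 635, 0]) cube([49, 49, 412]);


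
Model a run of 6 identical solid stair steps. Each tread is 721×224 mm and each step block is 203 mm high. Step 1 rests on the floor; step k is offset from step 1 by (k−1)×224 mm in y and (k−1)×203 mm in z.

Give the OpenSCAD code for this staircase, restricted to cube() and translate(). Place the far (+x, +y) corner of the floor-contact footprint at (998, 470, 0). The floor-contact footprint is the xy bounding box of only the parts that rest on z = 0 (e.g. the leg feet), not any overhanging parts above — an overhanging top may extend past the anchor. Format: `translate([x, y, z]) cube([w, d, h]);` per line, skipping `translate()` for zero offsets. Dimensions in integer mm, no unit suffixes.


translate([277, 246, 0]) cube([721, 224, 203]);
translate([277, 470, 203]) cube([721, 224, 203]);
translate([277, 694, 406]) cube([721, 224, 203]);
translate([277, 918, 609]) cube([721, 224, 203]);
translate([277, 1142, 812]) cube([721, 224, 203]);
translate([277, 1366, 1015]) cube([721, 224, 203]);


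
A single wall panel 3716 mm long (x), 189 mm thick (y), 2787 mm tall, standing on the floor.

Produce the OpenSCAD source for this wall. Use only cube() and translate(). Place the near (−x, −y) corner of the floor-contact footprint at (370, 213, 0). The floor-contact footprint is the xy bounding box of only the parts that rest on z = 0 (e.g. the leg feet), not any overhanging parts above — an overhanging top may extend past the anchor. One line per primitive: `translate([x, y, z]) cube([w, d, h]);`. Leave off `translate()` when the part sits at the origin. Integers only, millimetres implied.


translate([370, 213, 0]) cube([3716, 189, 2787]);


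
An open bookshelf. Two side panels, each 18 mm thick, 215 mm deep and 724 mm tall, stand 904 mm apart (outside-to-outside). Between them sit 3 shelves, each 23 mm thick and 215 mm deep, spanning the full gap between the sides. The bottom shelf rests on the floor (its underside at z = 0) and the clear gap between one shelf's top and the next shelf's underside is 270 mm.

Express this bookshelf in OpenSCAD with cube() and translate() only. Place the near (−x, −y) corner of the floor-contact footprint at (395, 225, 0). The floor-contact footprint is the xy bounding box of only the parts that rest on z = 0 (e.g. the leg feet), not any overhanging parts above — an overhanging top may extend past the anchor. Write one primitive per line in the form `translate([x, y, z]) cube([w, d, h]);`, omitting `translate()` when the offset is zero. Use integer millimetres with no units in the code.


translate([395, 225, 0]) cube([18, 215, 724]);
translate([1281, 225, 0]) cube([18, 215, 724]);
translate([413, 225, 0]) cube([868, 215, 23]);
translate([413, 225, 293]) cube([868, 215, 23]);
translate([413, 225, 586]) cube([868, 215, 23]);


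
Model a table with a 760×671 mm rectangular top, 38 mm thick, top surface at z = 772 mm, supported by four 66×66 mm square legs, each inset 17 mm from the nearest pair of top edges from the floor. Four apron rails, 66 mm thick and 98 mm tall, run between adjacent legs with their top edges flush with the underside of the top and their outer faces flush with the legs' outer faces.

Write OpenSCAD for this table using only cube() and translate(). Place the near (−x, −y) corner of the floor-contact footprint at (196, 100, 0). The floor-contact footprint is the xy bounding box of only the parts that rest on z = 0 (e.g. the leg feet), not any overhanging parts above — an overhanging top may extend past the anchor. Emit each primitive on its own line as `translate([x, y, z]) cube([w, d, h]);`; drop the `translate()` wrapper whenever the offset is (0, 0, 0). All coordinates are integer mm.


translate([179, 83, 734]) cube([760, 671, 38]);
translate([196, 100, 0]) cube([66, 66, 734]);
translate([856, 100, 0]) cube([66, 66, 734]);
translate([196, 671, 0]) cube([66, 66, 734]);
translate([856, 671, 0]) cube([66, 66, 734]);
translate([262, 100, 636]) cube([594, 66, 98]);
translate([262, 671, 636]) cube([594, 66, 98]);
translate([196, 166, 636]) cube([66, 505, 98]);
translate([856, 166, 636]) cube([66, 505, 98]);


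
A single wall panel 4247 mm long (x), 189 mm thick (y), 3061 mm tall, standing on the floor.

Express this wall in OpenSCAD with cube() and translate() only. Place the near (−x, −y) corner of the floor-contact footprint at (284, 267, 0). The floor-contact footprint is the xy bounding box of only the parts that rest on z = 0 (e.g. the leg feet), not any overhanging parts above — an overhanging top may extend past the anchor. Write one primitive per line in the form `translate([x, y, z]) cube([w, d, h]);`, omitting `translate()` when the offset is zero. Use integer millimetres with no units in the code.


translate([284, 267, 0]) cube([4247, 189, 3061]);


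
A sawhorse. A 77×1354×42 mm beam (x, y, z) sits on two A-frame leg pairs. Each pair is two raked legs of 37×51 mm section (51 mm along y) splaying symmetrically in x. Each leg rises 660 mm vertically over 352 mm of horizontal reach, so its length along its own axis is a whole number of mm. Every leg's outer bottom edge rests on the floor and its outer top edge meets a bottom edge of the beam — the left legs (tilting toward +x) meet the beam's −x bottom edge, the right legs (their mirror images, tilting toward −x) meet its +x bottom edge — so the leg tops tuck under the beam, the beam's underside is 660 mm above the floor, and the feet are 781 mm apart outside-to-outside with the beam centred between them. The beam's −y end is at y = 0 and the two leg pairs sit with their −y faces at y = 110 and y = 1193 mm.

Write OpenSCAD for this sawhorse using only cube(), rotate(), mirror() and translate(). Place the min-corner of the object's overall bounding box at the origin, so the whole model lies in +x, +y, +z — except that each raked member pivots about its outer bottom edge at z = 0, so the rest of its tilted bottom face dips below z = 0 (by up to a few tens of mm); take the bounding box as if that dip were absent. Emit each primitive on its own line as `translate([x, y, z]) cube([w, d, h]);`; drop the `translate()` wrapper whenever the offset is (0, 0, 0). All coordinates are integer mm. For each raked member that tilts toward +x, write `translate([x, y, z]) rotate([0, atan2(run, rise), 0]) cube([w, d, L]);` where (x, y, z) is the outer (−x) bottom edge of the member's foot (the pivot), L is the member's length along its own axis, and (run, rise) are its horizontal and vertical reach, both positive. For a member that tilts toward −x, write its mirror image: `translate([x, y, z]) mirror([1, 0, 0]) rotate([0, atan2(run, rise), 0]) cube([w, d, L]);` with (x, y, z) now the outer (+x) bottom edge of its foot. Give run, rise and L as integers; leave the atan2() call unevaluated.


translate([352, 0, 660]) cube([77, 1354, 42]);
translate([0, 110, 0]) rotate([0, atan2(352, 660), 0]) cube([37, 51, 748]);
translate([781, 110, 0]) mirror([1, 0, 0]) rotate([0, atan2(352, 660), 0]) cube([37, 51, 748]);
translate([0, 1193, 0]) rotate([0, atan2(352, 660), 0]) cube([37, 51, 748]);
translate([781, 1193, 0]) mirror([1, 0, 0]) rotate([0, atan2(352, 660), 0]) cube([37, 51, 748]);


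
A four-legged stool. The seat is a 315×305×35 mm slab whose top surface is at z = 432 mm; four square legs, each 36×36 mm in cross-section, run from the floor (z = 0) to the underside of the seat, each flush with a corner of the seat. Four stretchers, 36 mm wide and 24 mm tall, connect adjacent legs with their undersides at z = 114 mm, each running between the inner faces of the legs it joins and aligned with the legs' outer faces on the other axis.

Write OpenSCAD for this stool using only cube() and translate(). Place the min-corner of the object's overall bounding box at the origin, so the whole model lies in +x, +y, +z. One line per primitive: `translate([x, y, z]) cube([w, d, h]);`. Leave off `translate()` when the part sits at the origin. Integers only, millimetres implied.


translate([0, 0, 397]) cube([315, 305, 35]);
cube([36, 36, 397]);
translate([279, 0, 0]) cube([36, 36, 397]);
translate([0, 269, 0]) cube([36, 36, 397]);
translate([279, 269, 0]) cube([36, 36, 397]);
translate([36, 0, 114]) cube([243, 36, 24]);
translate([36, 269, 114]) cube([243, 36, 24]);
translate([0, 36, 114]) cube([36, 233, 24]);
translate([279, 36, 114]) cube([36, 233, 24]);


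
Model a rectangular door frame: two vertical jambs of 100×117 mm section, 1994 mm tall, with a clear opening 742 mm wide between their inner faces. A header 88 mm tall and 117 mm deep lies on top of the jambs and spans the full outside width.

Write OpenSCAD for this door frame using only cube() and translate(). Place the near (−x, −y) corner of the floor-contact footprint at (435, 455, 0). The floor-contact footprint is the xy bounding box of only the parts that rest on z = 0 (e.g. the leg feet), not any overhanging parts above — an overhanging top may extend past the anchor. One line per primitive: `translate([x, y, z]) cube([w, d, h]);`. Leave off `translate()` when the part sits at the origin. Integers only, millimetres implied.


translate([435, 455, 0]) cube([100, 117, 1994]);
translate([1277, 455, 0]) cube([100, 117, 1994]);
translate([435, 455, 1994]) cube([942, 117, 88]);


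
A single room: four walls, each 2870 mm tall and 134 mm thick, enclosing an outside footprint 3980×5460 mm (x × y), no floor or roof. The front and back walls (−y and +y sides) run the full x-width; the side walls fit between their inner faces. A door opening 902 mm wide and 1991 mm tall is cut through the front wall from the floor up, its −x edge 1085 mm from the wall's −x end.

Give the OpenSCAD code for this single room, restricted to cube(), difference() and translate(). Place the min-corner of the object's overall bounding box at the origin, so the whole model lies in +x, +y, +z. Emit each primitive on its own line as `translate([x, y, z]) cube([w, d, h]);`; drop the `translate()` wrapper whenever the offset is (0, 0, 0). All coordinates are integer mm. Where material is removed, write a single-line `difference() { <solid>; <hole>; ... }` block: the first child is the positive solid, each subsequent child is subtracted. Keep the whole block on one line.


difference() { cube([3980, 134, 2870]); translate([1085, 0, 0]) cube([902, 134, 1991]); }
translate([0, 5326, 0]) cube([3980, 134, 2870]);
translate([0, 134, 0]) cube([134, 5192, 2870]);
translate([3846, 134, 0]) cube([134, 5192, 2870]);


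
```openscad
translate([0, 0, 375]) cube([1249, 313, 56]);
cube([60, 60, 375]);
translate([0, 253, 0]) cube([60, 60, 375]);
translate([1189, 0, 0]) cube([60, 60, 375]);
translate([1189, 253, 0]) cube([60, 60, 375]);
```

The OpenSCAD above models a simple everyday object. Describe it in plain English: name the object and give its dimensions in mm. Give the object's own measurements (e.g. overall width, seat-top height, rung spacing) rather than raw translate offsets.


A long wooden bench with a 1249 mm (x) × 313 mm (y) seat, 56 mm thick, its top surface 431 mm above the floor. Four 60 mm square legs at the seat corners, flush with the edges, run from z = 0 to the seat underside.


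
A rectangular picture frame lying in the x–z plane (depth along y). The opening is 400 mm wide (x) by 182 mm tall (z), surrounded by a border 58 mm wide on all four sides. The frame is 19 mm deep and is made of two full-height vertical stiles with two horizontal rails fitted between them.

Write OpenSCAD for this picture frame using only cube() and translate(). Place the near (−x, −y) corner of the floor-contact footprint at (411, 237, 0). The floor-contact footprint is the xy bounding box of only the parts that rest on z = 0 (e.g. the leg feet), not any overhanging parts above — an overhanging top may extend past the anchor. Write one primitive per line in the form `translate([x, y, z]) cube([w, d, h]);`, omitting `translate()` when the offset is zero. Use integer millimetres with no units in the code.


translate([411, 237, 0]) cube([58, 19, 298]);
translate([869, 237, 0]) cube([58, 19, 298]);
translate([469, 237, 0]) cube([400, 19, 58]);
translate([469, 237, 240]) cube([400, 19, 58]);


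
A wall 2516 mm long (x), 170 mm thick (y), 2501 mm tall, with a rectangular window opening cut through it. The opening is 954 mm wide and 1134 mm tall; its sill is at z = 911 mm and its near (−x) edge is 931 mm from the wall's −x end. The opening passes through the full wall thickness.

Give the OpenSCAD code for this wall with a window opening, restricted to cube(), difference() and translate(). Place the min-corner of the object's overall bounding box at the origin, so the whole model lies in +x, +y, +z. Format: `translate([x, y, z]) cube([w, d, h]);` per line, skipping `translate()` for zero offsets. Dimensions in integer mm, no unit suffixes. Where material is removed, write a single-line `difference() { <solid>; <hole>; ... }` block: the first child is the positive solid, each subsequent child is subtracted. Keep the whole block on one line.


difference() { cube([2516, 170, 2501]); translate([931, 0, 911]) cube([954, 170, 1134]); }


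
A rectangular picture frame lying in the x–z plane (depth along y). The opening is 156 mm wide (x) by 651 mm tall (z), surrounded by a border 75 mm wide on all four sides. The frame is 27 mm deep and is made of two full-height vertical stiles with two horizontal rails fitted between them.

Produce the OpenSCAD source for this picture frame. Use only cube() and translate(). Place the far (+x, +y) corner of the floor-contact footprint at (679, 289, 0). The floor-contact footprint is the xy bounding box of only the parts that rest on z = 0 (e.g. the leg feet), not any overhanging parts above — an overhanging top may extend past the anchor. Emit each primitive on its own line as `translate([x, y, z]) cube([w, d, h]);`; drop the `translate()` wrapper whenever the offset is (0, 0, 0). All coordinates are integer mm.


translate([373, 262, 0]) cube([75, 27, 801]);
translate([604, 262, 0]) cube([75, 27, 801]);
translate([448, 262, 0]) cube([156, 27, 75]);
translate([448, 262, 726]) cube([156, 27, 75]);


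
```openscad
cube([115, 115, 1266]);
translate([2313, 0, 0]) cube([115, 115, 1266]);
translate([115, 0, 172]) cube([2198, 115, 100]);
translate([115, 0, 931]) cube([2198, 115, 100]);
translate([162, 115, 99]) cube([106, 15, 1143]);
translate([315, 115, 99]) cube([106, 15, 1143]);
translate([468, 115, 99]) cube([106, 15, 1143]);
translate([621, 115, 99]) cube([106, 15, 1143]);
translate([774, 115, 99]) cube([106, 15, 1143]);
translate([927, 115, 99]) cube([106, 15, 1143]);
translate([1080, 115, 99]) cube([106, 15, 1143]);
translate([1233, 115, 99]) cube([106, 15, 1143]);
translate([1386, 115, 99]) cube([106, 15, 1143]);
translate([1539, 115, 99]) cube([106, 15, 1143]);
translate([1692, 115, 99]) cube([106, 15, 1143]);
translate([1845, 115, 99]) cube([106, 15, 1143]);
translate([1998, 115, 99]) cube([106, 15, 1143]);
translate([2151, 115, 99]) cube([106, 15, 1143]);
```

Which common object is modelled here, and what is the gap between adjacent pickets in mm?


A fence section. The picket gap is 47 mm.

Two posts, two rails, 14 pickets — a fence section. Span 2198 mm holds 14 pickets of 106 mm with 15 equal gaps: ⌊(2198 − 14·106) / 15⌋ = 47 mm.


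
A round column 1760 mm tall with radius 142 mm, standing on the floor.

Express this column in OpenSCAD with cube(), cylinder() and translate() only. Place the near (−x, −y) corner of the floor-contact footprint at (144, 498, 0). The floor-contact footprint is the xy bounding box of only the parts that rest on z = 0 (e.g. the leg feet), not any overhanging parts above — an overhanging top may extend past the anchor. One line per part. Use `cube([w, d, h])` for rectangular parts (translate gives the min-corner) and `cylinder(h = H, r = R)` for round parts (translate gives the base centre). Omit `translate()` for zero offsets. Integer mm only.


translate([286, 640, 0]) cylinder(h = 1760, r = 142);


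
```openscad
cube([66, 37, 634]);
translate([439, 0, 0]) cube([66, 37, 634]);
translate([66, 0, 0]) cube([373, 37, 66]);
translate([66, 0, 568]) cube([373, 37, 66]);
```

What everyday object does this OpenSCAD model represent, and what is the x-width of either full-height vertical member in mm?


A picture frame. The border width is 66 mm.

Four thin pieces enclosing a rectangular opening — a picture frame. The two full-height stiles are 634 mm tall; the top rail sits at z = 568 and is 66 mm tall, so the border above the opening is 634 − 568 = 66 mm, matching the stile x-width.


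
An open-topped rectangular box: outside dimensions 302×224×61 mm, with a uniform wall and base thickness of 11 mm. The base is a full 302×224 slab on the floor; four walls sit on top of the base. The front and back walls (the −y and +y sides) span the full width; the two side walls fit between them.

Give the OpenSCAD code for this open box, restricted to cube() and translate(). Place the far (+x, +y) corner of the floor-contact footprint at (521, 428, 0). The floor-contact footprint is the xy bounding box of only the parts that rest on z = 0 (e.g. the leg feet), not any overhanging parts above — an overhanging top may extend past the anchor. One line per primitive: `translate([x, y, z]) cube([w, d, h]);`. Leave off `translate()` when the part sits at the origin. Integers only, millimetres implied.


translate([219, 204, 0]) cube([302, 224, 11]);
translate([219, 204, 11]) cube([302, 11, 50]);
translate([219, 417, 11]) cube([302, 11, 50]);
translate([219, 215, 11]) cube([11, 202, 50]);
translate([510, 215, 11]) cube([11, 202, 50]);


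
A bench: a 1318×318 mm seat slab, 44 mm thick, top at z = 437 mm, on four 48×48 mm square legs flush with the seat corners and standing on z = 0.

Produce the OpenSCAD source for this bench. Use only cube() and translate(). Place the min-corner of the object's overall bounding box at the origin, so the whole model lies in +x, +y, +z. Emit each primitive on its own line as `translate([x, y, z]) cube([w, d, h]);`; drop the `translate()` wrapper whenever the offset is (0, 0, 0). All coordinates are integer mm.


translate([0, 0, 393]) cube([1318, 318, 44]);
cube([48, 48, 393]);
translate([0, 270, 0]) cube([48, 48, 393]);
translate([1270, 0, 0]) cube([48, 48, 393]);
translate([1270, 270, 0]) cube([48, 48, 393]);


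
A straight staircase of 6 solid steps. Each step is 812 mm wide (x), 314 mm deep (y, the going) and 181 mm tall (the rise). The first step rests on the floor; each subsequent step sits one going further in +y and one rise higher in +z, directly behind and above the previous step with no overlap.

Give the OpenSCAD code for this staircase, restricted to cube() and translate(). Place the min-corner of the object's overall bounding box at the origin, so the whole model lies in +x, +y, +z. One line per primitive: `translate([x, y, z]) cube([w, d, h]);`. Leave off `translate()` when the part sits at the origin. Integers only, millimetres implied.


cube([812, 314, 181]);
translate([0, 314, 181]) cube([812, 314, 181]);
translate([0, 628, 362]) cube([812, 314, 181]);
translate([0, 942, 543]) cube([812, 314, 181]);
translate([0, 1256, 724]) cube([812, 314, 181]);
translate([0, 1570, 905]) cube([812, 314, 181]);


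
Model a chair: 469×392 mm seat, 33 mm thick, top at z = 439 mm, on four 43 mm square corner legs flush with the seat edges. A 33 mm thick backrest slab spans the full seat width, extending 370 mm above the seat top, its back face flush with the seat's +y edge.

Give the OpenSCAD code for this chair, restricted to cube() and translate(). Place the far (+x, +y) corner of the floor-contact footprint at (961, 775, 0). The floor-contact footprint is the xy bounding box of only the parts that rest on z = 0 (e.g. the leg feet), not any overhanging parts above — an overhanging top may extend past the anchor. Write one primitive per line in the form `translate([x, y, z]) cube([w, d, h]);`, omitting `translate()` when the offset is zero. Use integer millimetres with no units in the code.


// leg_h = 439 - 33 = 406
translate([492, 383, 406]) cube([469, 392, 33]);
translate([492, 383, 0]) cube([43, 43, 406]);
translate([918, 383, 0]) cube([43, 43, 406]);
translate([492, 732, 0]) cube([43, 43, 406]);
translate([918, 732, 0]) cube([43, 43, 406]);
translate([492, 742, 439]) cube([469, 33, 370]);


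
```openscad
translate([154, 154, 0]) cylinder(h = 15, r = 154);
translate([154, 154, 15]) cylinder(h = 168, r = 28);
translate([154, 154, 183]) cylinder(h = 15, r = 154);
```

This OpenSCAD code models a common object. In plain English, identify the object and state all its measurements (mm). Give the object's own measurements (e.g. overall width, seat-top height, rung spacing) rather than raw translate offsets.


A spool: two coaxial disc flanges of radius 154 mm and thickness 15 mm, joined by a core cylinder of radius 28 mm and height 168 mm. The lower flange rests on z = 0 and the three cylinders share a vertical axis.


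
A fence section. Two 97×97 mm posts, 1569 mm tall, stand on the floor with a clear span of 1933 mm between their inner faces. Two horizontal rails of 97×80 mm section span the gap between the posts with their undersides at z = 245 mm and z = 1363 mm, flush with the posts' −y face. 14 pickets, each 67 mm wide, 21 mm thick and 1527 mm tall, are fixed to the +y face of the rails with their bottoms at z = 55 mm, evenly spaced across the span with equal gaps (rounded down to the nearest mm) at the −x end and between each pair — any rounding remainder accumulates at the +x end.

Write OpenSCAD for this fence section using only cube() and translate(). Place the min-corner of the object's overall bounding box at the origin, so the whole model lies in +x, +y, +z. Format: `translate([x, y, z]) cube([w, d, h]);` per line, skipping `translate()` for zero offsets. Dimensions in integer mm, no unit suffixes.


cube([97, 97, 1569]);
translate([2030, 0, 0]) cube([97, 97, 1569]);
translate([97, 0, 245]) cube([1933, 97, 80]);
translate([97, 0, 1363]) cube([1933, 97, 80]);
translate([163, 97, 55]) cube([67, 21, 1527]);
translate([296, 97, 55]) cube([67, 21, 1527]);
translate([429, 97, 55]) cube([67, 21, 1527]);
translate([562, 97, 55]) cube([67, 21, 1527]);
translate([695, 97, 55]) cube([67, 21, 1527]);
translate([828, 97, 55]) cube([67, 21, 1527]);
translate([961, 97, 55]) cube([67, 21, 1527]);
translate([1094, 97, 55]) cube([67, 21, 1527]);
translate([1227, 97, 55]) cube([67, 21, 1527]);
translate([1360, 97, 55]) cube([67, 21, 1527]);
translate([1493, 97, 55]) cube([67, 21, 1527]);
translate([1626, 97, 55]) cube([67, 21, 1527]);
translate([1759, 97, 55]) cube([67, 21, 1527]);
translate([1892, 97, 55]) cube([67, 21, 1527]);


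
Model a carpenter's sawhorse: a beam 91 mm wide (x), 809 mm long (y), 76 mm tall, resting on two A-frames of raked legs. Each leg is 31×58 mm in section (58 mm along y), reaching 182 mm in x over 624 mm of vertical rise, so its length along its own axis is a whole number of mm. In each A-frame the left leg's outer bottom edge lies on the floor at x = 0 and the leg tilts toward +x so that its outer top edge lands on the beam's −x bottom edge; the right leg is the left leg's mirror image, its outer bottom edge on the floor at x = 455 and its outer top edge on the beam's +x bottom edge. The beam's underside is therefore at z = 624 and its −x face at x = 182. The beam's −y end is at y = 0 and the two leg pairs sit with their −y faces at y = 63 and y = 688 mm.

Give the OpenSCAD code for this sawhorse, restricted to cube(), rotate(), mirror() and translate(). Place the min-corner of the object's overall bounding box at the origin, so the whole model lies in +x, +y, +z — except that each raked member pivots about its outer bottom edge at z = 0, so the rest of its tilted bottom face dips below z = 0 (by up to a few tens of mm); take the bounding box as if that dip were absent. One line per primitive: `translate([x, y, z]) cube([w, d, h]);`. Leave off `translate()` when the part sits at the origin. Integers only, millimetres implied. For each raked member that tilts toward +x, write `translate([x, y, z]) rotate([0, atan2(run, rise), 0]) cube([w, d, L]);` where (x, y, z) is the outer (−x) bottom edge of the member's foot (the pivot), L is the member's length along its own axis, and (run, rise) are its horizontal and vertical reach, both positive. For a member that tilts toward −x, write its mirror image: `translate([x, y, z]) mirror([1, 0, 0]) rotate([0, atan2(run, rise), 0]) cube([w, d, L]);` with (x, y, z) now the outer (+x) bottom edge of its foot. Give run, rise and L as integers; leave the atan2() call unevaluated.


translate([182, 0, 624]) cube([91, 809, 76]);
translate([0, 63, 0]) rotate([0, atan2(182, 624), 0]) cube([31, 58, 650]);
translate([455, 63, 0]) mirror([1, 0, 0]) rotate([0, atan2(182, 624), 0]) cube([31, 58, 650]);
translate([0, 688, 0]) rotate([0, atan2(182, 624), 0]) cube([31, 58, 650]);
translate([455, 688, 0]) mirror([1, 0, 0]) rotate([0, atan2(182, 624), 0]) cube([31, 58, 650]);
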